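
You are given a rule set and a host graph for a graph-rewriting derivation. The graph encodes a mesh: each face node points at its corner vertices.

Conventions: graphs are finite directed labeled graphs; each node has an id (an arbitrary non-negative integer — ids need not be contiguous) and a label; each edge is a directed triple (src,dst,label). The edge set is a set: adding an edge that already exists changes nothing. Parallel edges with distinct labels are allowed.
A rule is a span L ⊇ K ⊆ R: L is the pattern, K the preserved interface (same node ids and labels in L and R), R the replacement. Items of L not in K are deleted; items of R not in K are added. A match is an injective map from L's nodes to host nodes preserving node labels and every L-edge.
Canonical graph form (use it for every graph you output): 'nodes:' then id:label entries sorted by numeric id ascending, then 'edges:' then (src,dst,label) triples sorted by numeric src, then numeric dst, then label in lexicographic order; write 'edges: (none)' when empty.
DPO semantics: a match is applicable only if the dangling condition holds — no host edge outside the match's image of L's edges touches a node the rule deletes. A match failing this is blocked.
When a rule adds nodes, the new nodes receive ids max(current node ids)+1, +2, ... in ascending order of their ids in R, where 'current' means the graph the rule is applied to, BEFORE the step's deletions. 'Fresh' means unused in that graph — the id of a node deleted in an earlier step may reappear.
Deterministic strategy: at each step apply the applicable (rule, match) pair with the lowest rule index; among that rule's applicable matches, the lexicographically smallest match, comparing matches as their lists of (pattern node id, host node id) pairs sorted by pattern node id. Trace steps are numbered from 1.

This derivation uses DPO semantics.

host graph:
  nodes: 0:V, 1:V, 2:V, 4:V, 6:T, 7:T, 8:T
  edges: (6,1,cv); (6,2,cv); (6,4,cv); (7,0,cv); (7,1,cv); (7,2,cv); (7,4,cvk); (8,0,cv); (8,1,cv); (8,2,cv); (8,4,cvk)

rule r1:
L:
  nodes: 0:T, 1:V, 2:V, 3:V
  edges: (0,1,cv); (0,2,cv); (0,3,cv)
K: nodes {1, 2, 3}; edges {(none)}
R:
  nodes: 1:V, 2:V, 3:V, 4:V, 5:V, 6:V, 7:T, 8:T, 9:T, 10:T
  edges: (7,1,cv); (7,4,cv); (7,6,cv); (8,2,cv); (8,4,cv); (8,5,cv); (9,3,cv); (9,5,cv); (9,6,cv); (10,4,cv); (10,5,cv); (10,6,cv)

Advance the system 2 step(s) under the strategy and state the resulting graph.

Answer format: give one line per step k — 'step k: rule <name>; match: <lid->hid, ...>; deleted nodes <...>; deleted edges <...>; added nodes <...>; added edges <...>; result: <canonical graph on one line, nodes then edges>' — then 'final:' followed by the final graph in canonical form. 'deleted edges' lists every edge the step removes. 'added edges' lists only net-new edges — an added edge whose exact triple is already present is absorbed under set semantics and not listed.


step 1: rule r1; match: 0->6, 1->1, 2->2, 3->4; deleted nodes 6; deleted edges (6,1,cv); (6,2,cv); (6,4,cv); added nodes 9, 10, 11, 12, 13, 14, 15; added edges (12,1,cv); (12,9,cv); (12,11,cv); (13,2,cv); (13,9,cv); (13,10,cv); (14,4,cv); (14,10,cv); (14,11,cv); (15,9,cv); (15,10,cv); (15,11,cv); result: nodes: 0:V, 1:V, 2:V, 4:V, 7:T, 8:T, 9:V, 10:V, 11:V, 12:T, 13:T, 14:T, 15:T edges: (7,0,cv); (7,1,cv); (7,2,cv); (7,4,cvk); (8,0,cv); (8,1,cv); (8,2,cv); (8,4,cvk); (12,1,cv); (12,9,cv); (12,11,cv); (13,2,cv); (13,9,cv); (13,10,cv); (14,4,cv); (14,10,cv); (14,11,cv); (15,9,cv); (15,10,cv); (15,11,cv)
step 2: rule r1; match: 0->12, 1->1, 2->9, 3->11; deleted nodes 12; deleted edges (12,1,cv); (12,9,cv); (12,11,cv); added nodes 16, 17, 18, 19, 20, 21, 22; added edges (19,1,cv); (19,16,cv); (19,18,cv); (20,9,cv); (20,16,cv); (20,17,cv); (21,11,cv); (21,17,cv); (21,18,cv); (22,16,cv); (22,17,cv); (22,18,cv); result: nodes: 0:V, 1:V, 2:V, 4:V, 7:T, 8:T, 9:V, 10:V, 11:V, 13:T, 14:T, 15:T, 16:V, 17:V, 18:V, 19:T, 20:T, 21:T, 22:T edges: (7,0,cv); (7,1,cv); (7,2,cv); (7,4,cvk); (8,0,cv); (8,1,cv); (8,2,cv); (8,4,cvk); (13,2,cv); (13,9,cv); (13,10,cv); (14,4,cv); (14,10,cv); (14,11,cv); (15,9,cv); (15,10,cv); (15,11,cv); (19,1,cv); (19,16,cv); (19,18,cv); (20,9,cv); (20,16,cv); (20,17,cv); (21,11,cv); (21,17,cv); (21,18,cv); (22,16,cv); (22,17,cv); (22,18,cv)
final:
nodes: 0:V, 1:V, 2:V, 4:V, 7:T, 8:T, 9:V, 10:V, 11:V, 13:T, 14:T, 15:T, 16:V, 17:V, 18:V, 19:T, 20:T, 21:T, 22:T
edges: (7,0,cv); (7,1,cv); (7,2,cv); (7,4,cvk); (8,0,cv); (8,1,cv); (8,2,cv); (8,4,cvk); (13,2,cv); (13,9,cv); (13,10,cv); (14,4,cv); (14,10,cv); (14,11,cv); (15,9,cv); (15,10,cv); (15,11,cv); (19,1,cv); (19,16,cv); (19,18,cv); (20,9,cv); (20,16,cv); (20,17,cv); (21,11,cv); (21,17,cv); (21,18,cv); (22,16,cv); (22,17,cv); (22,18,cv)


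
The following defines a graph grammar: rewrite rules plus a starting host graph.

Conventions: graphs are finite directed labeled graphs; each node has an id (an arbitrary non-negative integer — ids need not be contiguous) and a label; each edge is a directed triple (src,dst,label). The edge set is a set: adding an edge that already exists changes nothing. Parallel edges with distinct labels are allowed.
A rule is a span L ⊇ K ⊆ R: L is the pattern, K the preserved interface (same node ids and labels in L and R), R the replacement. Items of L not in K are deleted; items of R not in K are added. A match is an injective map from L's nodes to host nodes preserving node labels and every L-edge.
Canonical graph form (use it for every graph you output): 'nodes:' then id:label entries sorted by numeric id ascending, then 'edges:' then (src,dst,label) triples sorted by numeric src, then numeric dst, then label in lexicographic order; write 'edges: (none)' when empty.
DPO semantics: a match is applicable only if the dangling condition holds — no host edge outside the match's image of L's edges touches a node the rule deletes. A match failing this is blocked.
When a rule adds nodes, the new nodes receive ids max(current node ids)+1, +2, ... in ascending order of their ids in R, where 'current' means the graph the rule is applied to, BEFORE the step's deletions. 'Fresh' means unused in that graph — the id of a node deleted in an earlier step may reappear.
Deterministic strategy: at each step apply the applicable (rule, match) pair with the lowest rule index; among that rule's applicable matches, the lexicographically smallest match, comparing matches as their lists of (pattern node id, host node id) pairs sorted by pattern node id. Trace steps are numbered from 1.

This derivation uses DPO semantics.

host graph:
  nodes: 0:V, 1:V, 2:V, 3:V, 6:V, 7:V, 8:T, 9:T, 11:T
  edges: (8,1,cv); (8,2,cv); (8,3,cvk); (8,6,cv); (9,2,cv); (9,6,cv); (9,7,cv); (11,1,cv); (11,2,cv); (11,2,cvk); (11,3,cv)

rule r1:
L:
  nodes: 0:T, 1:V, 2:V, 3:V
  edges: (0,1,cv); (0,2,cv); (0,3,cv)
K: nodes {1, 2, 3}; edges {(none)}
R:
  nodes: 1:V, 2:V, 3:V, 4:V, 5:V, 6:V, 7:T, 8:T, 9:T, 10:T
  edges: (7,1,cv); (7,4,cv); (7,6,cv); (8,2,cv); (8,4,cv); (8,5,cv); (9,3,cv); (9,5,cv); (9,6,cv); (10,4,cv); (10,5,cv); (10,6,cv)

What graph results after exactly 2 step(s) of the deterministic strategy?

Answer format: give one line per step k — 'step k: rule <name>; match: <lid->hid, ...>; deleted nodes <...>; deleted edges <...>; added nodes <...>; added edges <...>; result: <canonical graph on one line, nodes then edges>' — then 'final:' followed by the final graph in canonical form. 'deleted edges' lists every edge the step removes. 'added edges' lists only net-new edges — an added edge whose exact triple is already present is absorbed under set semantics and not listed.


step 1: rule r1; match: 0->9, 1->2, 2->6, 3->7; deleted nodes 9; deleted edges (9,2,cv); (9,6,cv); (9,7,cv); added nodes 12, 13, 14, 15, 16, 17, 18; added edges (15,2,cv); (15,12,cv); (15,14,cv); (16,6,cv); (16,12,cv); (16,13,cv); (17,7,cv); (17,13,cv); (17,14,cv); (18,12,cv); (18,13,cv); (18,14,cv); result: nodes: 0:V, 1:V, 2:V, 3:V, 6:V, 7:V, 8:T, 11:T, 12:V, 13:V, 14:V, 15:T, 16:T, 17:T, 18:T edges: (8,1,cv); (8,2,cv); (8,3,cvk); (8,6,cv); (11,1,cv); (11,2,cv); (11,2,cvk); (11,3,cv); (15,2,cv); (15,12,cv); (15,14,cv); (16,6,cv); (16,12,cv); (16,13,cv); (17,7,cv); (17,13,cv); (17,14,cv); (18,12,cv); (18,13,cv); (18,14,cv)
step 2: rule r1; match: 0->15, 1->2, 2->12, 3->14; deleted nodes 15; deleted edges (15,2,cv); (15,12,cv); (15,14,cv); added nodes 19, 20, 21, 22, 23, 24, 25; added edges (22,2,cv); (22,19,cv); (22,21,cv); (23,12,cv); (23,19,cv); (23,20,cv); (24,14,cv); (24,20,cv); (24,21,cv); (25,19,cv); (25,20,cv); (25,21,cv); result: nodes: 0:V, 1:V, 2:V, 3:V, 6:V, 7:V, 8:T, 11:T, 12:V, 13:V, 14:V, 16:T, 17:T, 18:T, 19:V, 20:V, 21:V, 22:T, 23:T, 24:T, 25:T edges: (8,1,cv); (8,2,cv); (8,3,cvk); (8,6,cv); (11,1,cv); (11,2,cv); (11,2,cvk); (11,3,cv); (16,6,cv); (16,12,cv); (16,13,cv); (17,7,cv); (17,13,cv); (17,14,cv); (18,12,cv); (18,13,cv); (18,14,cv); (22,2,cv); (22,19,cv); (22,21,cv); (23,12,cv); (23,19,cv); (23,20,cv); (24,14,cv); (24,20,cv); (24,21,cv); (25,19,cv); (25,20,cv); (25,21,cv)
final:
nodes: 0:V, 1:V, 2:V, 3:V, 6:V, 7:V, 8:T, 11:T, 12:V, 13:V, 14:V, 16:T, 17:T, 18:T, 19:V, 20:V, 21:V, 22:T, 23:T, 24:T, 25:T
edges: (8,1,cv); (8,2,cv); (8,3,cvk); (8,6,cv); (11,1,cv); (11,2,cv); (11,2,cvk); (11,3,cv); (16,6,cv); (16,12,cv); (16,13,cv); (17,7,cv); (17,13,cv); (17,14,cv); (18,12,cv); (18,13,cv); (18,14,cv); (22,2,cv); (22,19,cv); (22,21,cv); (23,12,cv); (23,19,cv); (23,20,cv); (24,14,cv); (24,20,cv); (24,21,cv); (25,19,cv); (25,20,cv); (25,21,cv)


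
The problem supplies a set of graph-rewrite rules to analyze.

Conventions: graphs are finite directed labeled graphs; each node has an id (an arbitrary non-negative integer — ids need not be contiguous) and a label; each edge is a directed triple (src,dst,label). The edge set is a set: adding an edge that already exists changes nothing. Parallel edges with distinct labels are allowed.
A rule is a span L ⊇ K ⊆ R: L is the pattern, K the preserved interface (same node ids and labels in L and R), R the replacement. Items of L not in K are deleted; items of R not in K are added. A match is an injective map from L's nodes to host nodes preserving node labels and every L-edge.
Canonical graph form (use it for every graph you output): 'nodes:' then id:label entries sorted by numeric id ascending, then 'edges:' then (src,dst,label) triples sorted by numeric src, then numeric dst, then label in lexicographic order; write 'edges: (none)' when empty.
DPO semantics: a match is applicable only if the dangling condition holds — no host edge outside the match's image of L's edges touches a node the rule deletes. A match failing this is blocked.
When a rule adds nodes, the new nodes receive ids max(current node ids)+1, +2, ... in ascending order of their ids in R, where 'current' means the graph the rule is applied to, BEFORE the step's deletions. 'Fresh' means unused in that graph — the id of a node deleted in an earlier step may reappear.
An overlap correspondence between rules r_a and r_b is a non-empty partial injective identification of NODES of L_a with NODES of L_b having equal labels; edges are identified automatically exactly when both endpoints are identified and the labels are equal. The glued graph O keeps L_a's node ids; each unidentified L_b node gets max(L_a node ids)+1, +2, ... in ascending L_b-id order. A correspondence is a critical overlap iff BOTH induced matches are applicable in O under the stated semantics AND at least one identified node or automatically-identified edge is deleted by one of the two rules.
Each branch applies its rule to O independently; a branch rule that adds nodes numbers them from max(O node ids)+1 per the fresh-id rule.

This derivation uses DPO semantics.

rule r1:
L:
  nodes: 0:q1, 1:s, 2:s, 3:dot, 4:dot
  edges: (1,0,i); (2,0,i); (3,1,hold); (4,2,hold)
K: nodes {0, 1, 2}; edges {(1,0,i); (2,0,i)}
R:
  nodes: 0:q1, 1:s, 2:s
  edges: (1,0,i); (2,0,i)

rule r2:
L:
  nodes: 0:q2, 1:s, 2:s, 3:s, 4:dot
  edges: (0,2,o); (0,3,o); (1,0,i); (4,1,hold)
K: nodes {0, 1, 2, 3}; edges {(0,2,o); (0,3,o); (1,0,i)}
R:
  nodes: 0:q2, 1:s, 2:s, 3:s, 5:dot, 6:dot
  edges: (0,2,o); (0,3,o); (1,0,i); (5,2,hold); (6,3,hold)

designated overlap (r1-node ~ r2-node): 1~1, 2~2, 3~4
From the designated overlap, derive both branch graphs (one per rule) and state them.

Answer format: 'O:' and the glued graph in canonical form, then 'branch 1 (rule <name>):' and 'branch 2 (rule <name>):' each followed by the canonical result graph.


O:
nodes: 0:q1, 1:s, 2:s, 3:dot, 4:dot, 5:q2, 6:s
edges: (1,0,i); (1,5,i); (2,0,i); (3,1,hold); (4,2,hold); (5,2,o); (5,6,o)
branch 1 (rule r1):
nodes: 0:q1, 1:s, 2:s, 5:q2, 6:s
edges: (1,0,i); (1,5,i); (2,0,i); (5,2,o); (5,6,o)
branch 2 (rule r2):
nodes: 0:q1, 1:s, 2:s, 4:dot, 5:q2, 6:s, 7:dot, 8:dot
edges: (1,0,i); (1,5,i); (2,0,i); (4,2,hold); (5,2,o); (5,6,o); (7,2,hold); (8,6,hold)


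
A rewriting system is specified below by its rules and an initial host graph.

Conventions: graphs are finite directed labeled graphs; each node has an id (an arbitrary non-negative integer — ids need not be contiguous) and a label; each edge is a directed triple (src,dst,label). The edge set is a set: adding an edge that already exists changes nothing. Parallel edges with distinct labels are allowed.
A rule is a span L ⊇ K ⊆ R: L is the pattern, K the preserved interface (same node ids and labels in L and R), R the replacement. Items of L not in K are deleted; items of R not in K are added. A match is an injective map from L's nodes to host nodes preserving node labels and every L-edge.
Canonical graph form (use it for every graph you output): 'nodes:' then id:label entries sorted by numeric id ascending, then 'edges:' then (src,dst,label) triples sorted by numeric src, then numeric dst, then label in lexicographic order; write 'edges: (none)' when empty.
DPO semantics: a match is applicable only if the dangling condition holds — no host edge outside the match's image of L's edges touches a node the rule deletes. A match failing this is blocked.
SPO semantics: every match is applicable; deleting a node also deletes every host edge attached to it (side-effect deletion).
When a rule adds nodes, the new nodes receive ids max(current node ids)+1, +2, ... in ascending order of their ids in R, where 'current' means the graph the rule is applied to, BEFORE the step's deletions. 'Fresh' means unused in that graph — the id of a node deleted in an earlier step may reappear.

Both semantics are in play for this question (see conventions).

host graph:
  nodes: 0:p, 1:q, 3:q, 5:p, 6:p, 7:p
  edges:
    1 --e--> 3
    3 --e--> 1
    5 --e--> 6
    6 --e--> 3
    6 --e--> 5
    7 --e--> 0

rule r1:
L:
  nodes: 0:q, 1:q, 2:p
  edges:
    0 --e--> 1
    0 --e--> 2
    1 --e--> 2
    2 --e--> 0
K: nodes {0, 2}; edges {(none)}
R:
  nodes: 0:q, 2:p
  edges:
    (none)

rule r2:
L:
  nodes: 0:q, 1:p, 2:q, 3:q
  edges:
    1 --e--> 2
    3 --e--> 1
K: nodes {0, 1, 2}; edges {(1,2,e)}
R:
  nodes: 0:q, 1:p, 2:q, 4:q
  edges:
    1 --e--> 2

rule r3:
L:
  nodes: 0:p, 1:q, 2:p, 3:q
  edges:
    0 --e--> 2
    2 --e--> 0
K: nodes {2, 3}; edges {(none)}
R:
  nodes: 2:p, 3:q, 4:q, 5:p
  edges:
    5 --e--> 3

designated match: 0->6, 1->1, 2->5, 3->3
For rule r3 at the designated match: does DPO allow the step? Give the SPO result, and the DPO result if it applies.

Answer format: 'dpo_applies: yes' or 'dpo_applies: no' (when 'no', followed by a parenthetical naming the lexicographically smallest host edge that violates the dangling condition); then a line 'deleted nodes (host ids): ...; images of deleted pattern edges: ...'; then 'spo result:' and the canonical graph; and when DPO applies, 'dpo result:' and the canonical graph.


dpo_applies: no
(the rule deletes node 1, which keeps host edge (1,3,e) outside the match image — the dangling condition fails, DPO blocks; SPO proceeds and side-deletes such edges)
deleted nodes (host ids): 1, 6; images of deleted pattern edges: (5,6,e); (6,5,e)
spo result:
nodes: 0:p, 3:q, 5:p, 7:p, 8:q, 9:p
edges: (7,0,e); (9,3,e)


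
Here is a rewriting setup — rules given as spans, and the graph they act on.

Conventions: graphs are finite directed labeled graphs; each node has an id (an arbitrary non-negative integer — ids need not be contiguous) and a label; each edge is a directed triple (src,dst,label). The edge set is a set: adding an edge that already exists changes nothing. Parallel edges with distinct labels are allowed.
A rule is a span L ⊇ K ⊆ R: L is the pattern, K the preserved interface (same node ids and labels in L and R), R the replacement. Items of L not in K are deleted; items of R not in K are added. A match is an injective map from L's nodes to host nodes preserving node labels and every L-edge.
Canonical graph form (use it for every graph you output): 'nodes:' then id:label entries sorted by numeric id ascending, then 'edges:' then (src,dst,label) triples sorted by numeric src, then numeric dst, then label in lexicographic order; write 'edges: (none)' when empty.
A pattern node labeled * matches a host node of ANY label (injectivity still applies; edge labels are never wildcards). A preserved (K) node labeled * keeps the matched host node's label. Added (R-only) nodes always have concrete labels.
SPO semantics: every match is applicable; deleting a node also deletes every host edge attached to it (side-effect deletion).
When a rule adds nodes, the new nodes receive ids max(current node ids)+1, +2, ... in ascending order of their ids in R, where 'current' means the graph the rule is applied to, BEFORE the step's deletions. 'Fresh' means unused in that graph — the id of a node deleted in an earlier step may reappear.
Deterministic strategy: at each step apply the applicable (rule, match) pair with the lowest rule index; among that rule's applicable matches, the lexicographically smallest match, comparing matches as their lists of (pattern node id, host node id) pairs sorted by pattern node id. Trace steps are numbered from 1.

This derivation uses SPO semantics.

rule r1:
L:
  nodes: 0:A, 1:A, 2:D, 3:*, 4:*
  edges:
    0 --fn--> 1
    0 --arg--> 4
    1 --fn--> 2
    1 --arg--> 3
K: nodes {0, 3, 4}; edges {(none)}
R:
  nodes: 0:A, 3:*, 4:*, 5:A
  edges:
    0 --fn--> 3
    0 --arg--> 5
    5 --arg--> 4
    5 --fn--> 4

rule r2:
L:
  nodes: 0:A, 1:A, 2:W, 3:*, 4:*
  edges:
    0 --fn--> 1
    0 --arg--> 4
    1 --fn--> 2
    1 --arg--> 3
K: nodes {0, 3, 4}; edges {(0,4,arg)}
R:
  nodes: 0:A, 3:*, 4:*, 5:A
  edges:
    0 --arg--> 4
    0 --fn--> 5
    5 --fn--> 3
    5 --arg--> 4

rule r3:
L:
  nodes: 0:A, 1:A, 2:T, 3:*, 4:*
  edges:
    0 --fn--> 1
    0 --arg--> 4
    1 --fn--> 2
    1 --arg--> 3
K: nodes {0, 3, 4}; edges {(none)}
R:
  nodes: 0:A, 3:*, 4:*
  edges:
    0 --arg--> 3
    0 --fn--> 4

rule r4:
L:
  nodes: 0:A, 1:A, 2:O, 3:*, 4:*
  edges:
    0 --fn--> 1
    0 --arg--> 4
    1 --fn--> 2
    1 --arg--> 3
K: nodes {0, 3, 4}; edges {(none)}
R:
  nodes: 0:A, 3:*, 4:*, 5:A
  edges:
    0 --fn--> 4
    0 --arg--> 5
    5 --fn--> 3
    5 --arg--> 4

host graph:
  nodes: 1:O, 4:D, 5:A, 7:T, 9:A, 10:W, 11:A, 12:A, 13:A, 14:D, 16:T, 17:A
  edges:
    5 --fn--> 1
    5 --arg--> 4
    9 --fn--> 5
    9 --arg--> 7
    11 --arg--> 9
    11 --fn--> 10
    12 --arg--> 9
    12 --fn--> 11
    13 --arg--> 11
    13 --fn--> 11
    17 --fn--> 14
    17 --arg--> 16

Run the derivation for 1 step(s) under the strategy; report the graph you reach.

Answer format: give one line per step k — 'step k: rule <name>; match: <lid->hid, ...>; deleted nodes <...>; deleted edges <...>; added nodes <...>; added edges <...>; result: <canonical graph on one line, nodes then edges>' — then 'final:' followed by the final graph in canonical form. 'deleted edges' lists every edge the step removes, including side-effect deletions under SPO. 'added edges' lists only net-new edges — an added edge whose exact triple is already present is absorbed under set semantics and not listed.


step 1: rule r4; match: 0->9, 1->5, 2->1, 3->4, 4->7; deleted nodes 1, 5; deleted edges (5,1,fn); (5,4,arg); (9,5,fn); (9,7,arg); added nodes 18; added edges (9,7,fn); (9,18,arg); (18,4,fn); (18,7,arg); result: nodes: 4:D, 7:T, 9:A, 10:W, 11:A, 12:A, 13:A, 14:D, 16:T, 17:A, 18:A edges: (9,7,fn); (9,18,arg); (11,9,arg); (11,10,fn); (12,9,arg); (12,11,fn); (13,11,arg); (13,11,fn); (17,14,fn); (17,16,arg); (18,4,fn); (18,7,arg)
final:
nodes: 4:D, 7:T, 9:A, 10:W, 11:A, 12:A, 13:A, 14:D, 16:T, 17:A, 18:A
edges: (9,7,fn); (9,18,arg); (11,9,arg); (11,10,fn); (12,9,arg); (12,11,fn); (13,11,arg); (13,11,fn); (17,14,fn); (17,16,arg); (18,4,fn); (18,7,arg)


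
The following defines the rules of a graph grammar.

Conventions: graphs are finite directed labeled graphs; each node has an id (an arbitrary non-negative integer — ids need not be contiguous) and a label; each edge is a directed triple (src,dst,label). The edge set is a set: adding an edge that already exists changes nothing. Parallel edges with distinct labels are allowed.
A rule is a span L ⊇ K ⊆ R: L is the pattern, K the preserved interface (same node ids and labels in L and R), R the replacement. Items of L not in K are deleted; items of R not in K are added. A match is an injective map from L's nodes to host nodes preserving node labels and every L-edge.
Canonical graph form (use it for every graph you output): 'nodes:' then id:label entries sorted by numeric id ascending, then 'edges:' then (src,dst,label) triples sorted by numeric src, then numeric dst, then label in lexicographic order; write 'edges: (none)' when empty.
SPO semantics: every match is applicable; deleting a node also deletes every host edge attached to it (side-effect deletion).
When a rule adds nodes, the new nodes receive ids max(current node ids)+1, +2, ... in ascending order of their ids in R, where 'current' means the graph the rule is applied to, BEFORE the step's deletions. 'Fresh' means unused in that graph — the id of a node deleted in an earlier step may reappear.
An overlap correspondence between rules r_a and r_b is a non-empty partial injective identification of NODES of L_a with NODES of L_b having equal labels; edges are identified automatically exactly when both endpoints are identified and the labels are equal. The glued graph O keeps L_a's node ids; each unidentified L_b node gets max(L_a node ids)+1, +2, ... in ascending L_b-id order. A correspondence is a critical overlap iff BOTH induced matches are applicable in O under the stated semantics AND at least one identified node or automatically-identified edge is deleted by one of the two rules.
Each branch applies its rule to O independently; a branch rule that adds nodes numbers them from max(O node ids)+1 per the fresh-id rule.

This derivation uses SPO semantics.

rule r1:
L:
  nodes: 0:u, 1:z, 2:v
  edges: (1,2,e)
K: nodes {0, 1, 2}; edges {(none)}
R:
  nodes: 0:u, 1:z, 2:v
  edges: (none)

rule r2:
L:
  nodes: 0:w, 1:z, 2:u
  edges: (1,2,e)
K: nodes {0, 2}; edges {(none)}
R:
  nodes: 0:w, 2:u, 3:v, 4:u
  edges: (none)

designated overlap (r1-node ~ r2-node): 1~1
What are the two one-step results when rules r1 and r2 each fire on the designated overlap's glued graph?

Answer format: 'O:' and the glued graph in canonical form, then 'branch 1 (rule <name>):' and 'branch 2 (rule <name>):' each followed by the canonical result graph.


O:
nodes: 0:u, 1:z, 2:v, 3:w, 4:u
edges: (1,2,e); (1,4,e)
branch 1 (rule r1):
nodes: 0:u, 1:z, 2:v, 3:w, 4:u
edges: (1,4,e)
branch 2 (rule r2):
nodes: 0:u, 2:v, 3:w, 4:u, 5:v, 6:u
edges: (none)


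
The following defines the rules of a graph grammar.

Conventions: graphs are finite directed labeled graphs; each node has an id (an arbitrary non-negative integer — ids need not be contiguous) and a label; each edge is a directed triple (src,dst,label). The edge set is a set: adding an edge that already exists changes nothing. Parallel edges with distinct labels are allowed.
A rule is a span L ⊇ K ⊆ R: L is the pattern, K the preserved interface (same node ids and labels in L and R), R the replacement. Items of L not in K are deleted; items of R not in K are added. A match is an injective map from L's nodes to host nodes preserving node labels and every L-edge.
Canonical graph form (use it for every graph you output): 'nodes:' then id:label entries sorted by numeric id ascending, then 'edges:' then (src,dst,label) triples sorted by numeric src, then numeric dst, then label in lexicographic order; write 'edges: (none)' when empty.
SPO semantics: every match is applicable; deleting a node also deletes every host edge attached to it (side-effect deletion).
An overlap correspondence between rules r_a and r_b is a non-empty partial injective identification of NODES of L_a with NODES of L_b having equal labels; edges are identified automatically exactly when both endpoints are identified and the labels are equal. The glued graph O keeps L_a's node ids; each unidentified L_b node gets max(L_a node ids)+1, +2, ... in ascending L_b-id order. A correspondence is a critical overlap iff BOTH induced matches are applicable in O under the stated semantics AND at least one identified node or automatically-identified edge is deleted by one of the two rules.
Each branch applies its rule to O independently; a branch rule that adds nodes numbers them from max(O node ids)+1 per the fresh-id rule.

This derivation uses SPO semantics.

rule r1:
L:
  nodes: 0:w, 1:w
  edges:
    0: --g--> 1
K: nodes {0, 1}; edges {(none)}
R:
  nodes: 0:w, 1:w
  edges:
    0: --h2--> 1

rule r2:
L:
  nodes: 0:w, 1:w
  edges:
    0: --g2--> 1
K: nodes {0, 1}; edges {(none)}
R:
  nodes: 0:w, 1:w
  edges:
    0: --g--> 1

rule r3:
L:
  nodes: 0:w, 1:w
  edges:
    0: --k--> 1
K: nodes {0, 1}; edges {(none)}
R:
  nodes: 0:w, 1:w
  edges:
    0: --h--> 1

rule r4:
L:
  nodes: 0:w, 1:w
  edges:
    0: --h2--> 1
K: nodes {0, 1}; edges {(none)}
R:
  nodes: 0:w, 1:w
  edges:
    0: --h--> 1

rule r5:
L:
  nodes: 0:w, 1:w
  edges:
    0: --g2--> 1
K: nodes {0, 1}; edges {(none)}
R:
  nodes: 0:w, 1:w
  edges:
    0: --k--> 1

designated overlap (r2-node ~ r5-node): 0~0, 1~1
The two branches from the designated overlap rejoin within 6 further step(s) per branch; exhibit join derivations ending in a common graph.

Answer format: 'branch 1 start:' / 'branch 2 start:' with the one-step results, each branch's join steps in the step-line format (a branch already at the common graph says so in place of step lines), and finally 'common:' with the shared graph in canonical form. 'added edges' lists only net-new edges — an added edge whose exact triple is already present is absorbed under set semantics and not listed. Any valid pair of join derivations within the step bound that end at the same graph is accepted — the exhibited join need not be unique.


branch 1 start:
nodes: 0:w, 1:w
edges: (0,1,g)
branch 2 start:
nodes: 0:w, 1:w
edges: (0,1,k)
branch 1 step 1: rule r1; match: 0->0, 1->1; deleted nodes (none); deleted edges (0,1,g); added nodes (none); added edges (0,1,h2); result: nodes: 0:w, 1:w edges: (0,1,h2)
branch 1 step 2: rule r4; match: 0->0, 1->1; deleted nodes (none); deleted edges (0,1,h2); added nodes (none); added edges (0,1,h); result: nodes: 0:w, 1:w edges: (0,1,h)
branch 2 step 1: rule r3; match: 0->0, 1->1; deleted nodes (none); deleted edges (0,1,k); added nodes (none); added edges (0,1,h); result: nodes: 0:w, 1:w edges: (0,1,h)
common:
nodes: 0:w, 1:w
edges: (0,1,h)


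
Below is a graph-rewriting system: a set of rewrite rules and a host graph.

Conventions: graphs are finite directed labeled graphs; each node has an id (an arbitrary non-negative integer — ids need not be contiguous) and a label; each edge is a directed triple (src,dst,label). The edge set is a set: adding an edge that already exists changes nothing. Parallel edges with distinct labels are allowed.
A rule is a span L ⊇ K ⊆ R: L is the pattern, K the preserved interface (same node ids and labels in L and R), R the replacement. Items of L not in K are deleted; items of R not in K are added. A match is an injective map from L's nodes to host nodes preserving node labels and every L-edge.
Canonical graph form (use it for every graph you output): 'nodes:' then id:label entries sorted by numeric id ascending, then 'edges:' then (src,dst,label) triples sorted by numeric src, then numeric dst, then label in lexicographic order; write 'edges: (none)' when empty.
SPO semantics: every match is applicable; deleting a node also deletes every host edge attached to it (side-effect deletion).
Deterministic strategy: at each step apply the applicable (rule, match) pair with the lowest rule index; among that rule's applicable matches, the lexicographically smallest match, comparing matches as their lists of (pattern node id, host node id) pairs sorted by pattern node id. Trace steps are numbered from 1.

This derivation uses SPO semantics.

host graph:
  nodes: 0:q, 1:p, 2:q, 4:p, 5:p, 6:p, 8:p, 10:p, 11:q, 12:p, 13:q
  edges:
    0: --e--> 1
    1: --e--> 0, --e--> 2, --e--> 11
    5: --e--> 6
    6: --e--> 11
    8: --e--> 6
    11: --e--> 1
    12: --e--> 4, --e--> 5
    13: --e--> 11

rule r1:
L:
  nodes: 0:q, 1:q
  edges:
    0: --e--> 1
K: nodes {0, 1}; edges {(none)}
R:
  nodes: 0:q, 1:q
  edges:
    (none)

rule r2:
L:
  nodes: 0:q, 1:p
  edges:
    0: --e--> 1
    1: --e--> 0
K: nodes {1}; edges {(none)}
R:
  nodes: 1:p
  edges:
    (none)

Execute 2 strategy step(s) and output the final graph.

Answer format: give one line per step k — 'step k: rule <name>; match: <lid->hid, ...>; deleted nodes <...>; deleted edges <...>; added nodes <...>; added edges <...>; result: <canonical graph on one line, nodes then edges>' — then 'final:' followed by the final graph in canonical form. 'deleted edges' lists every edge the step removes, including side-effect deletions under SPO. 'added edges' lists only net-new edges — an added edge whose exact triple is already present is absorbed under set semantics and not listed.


step 1: rule r1; match: 0->13, 1->11; deleted nodes (none); deleted edges (13,11,e); added nodes (none); added edges (none); result: nodes: 0:q, 1:p, 2:q, 4:p, 5:p, 6:p, 8:p, 10:p, 11:q, 12:p, 13:q edges: (0,1,e); (1,0,e); (1,2,e); (1,11,e); (5,6,e); (6,11,e); (8,6,e); (11,1,e); (12,4,e); (12,5,e)
step 2: rule r2; match: 0->0, 1->1; deleted nodes 0; deleted edges (0,1,e); (1,0,e); added nodes (none); added edges (none); result: nodes: 1:p, 2:q, 4:p, 5:p, 6:p, 8:p, 10:p, 11:q, 12:p, 13:q edges: (1,2,e); (1,11,e); (5,6,e); (6,11,e); (8,6,e); (11,1,e); (12,4,e); (12,5,e)
final:
nodes: 1:p, 2:q, 4:p, 5:p, 6:p, 8:p, 10:p, 11:q, 12:p, 13:q
edges: (1,2,e); (1,11,e); (5,6,e); (6,11,e); (8,6,e); (11,1,e); (12,4,e); (12,5,e)


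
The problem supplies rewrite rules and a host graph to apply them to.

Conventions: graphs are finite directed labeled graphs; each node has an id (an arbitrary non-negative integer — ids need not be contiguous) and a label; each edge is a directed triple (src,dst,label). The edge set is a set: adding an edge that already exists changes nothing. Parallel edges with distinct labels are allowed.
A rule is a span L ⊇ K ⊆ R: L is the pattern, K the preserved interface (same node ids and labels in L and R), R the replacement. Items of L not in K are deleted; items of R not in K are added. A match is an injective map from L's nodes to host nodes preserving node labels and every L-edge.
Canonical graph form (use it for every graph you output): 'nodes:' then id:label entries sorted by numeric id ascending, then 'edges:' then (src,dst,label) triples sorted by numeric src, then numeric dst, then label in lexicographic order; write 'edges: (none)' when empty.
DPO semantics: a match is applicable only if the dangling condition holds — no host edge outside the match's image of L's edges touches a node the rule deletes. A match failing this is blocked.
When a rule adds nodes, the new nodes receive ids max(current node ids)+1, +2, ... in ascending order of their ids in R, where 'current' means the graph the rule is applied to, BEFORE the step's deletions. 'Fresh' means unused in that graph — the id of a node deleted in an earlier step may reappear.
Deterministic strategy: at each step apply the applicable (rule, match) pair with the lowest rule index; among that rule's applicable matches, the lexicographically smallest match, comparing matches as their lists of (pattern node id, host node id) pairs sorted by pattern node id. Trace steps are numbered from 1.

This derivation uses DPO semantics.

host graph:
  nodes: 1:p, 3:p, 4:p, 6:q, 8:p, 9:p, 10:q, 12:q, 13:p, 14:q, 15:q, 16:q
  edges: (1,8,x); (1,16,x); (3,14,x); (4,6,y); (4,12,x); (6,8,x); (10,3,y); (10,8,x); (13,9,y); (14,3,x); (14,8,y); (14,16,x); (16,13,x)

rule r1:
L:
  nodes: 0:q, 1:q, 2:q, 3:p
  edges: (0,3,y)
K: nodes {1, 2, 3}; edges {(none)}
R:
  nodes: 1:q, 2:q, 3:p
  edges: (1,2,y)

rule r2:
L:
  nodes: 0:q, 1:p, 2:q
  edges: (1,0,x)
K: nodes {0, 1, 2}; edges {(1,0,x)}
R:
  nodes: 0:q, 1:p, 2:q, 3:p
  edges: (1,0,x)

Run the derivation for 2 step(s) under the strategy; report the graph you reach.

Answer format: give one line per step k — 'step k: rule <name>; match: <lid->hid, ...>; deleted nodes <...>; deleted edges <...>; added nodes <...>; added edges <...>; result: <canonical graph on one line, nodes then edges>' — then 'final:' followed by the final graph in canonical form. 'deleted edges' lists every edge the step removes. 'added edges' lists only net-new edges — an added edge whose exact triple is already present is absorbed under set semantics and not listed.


step 1: rule r2; match: 0->12, 1->4, 2->6; deleted nodes (none); deleted edges (none); added nodes 17; added edges (none); result: nodes: 1:p, 3:p, 4:p, 6:q, 8:p, 9:p, 10:q, 12:q, 13:p, 14:q, 15:q, 16:q, 17:p edges: (1,8,x); (1,16,x); (3,14,x); (4,6,y); (4,12,x); (6,8,x); (10,3,y); (10,8,x); (13,9,y); (14,3,x); (14,8,y); (14,16,x); (16,13,x)
step 2: rule r2; match: 0->12, 1->4, 2->6; deleted nodes (none); deleted edges (none); added nodes 18; added edges (none); result: nodes: 1:p, 3:p, 4:p, 6:q, 8:p, 9:p, 10:q, 12:q, 13:p, 14:q, 15:q, 16:q, 17:p, 18:p edges: (1,8,x); (1,16,x); (3,14,x); (4,6,y); (4,12,x); (6,8,x); (10,3,y); (10,8,x); (13,9,y); (14,3,x); (14,8,y); (14,16,x); (16,13,x)
final:
nodes: 1:p, 3:p, 4:p, 6:q, 8:p, 9:p, 10:q, 12:q, 13:p, 14:q, 15:q, 16:q, 17:p, 18:p
edges: (1,8,x); (1,16,x); (3,14,x); (4,6,y); (4,12,x); (6,8,x); (10,3,y); (10,8,x); (13,9,y); (14,3,x); (14,8,y); (14,16,x); (16,13,x)


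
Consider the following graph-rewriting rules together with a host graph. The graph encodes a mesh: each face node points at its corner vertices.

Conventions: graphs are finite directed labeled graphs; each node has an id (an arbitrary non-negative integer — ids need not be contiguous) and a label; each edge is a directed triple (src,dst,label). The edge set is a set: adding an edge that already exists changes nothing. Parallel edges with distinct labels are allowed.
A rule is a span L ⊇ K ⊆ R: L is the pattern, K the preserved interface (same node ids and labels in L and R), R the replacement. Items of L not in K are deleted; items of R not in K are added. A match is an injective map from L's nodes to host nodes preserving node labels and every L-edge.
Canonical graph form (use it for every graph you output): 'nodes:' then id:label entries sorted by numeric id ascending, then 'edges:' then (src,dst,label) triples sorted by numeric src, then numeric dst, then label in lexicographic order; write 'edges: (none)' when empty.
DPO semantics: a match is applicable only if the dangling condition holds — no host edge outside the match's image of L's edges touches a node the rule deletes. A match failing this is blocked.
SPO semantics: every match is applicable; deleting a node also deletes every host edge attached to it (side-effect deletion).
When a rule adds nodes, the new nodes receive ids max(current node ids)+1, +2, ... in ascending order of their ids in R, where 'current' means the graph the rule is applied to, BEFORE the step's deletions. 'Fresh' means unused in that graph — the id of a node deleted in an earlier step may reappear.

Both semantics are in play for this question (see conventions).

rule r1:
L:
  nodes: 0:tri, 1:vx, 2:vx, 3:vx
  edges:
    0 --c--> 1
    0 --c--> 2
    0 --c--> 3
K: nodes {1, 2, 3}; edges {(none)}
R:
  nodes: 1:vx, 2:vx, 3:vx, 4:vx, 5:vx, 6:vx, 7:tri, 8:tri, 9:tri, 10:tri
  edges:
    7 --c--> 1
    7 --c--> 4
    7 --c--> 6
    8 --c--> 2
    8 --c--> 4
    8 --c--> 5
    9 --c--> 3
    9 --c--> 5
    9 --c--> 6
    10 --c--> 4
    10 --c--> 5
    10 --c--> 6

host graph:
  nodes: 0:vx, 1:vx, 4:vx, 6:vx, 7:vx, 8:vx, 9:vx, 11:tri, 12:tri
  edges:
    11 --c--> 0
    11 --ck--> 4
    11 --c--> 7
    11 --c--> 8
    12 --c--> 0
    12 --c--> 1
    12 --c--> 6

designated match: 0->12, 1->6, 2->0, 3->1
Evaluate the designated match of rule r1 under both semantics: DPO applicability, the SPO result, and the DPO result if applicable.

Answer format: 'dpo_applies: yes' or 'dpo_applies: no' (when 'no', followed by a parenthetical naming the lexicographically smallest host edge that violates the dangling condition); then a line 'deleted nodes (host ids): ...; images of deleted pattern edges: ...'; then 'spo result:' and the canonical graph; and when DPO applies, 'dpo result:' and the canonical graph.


dpo_applies: yes
deleted nodes (host ids): 12; images of deleted pattern edges: (12,0,c); (12,1,c); (12,6,c)
spo result:
nodes: 0:vx, 1:vx, 4:vx, 6:vx, 7:vx, 8:vx, 9:vx, 11:tri, 13:vx, 14:vx, 15:vx, 16:tri, 17:tri, 18:tri, 19:tri
edges: (11,0,c); (11,4,ck); (11,7,c); (11,8,c); (16,6,c); (16,13,c); (16,15,c); (17,0,c); (17,13,c); (17,14,c); (18,1,c); (18,14,c); (18,15,c); (19,13,c); (19,14,c); (19,15,c)
dpo result:
nodes: 0:vx, 1:vx, 4:vx, 6:vx, 7:vx, 8:vx, 9:vx, 11:tri, 13:vx, 14:vx, 15:vx, 16:tri, 17:tri, 18:tri, 19:tri
edges: (11,0,c); (11,4,ck); (11,7,c); (11,8,c); (16,6,c); (16,13,c); (16,15,c); (17,0,c); (17,13,c); (17,14,c); (18,1,c); (18,14,c); (18,15,c); (19,13,c); (19,14,c); (19,15,c)


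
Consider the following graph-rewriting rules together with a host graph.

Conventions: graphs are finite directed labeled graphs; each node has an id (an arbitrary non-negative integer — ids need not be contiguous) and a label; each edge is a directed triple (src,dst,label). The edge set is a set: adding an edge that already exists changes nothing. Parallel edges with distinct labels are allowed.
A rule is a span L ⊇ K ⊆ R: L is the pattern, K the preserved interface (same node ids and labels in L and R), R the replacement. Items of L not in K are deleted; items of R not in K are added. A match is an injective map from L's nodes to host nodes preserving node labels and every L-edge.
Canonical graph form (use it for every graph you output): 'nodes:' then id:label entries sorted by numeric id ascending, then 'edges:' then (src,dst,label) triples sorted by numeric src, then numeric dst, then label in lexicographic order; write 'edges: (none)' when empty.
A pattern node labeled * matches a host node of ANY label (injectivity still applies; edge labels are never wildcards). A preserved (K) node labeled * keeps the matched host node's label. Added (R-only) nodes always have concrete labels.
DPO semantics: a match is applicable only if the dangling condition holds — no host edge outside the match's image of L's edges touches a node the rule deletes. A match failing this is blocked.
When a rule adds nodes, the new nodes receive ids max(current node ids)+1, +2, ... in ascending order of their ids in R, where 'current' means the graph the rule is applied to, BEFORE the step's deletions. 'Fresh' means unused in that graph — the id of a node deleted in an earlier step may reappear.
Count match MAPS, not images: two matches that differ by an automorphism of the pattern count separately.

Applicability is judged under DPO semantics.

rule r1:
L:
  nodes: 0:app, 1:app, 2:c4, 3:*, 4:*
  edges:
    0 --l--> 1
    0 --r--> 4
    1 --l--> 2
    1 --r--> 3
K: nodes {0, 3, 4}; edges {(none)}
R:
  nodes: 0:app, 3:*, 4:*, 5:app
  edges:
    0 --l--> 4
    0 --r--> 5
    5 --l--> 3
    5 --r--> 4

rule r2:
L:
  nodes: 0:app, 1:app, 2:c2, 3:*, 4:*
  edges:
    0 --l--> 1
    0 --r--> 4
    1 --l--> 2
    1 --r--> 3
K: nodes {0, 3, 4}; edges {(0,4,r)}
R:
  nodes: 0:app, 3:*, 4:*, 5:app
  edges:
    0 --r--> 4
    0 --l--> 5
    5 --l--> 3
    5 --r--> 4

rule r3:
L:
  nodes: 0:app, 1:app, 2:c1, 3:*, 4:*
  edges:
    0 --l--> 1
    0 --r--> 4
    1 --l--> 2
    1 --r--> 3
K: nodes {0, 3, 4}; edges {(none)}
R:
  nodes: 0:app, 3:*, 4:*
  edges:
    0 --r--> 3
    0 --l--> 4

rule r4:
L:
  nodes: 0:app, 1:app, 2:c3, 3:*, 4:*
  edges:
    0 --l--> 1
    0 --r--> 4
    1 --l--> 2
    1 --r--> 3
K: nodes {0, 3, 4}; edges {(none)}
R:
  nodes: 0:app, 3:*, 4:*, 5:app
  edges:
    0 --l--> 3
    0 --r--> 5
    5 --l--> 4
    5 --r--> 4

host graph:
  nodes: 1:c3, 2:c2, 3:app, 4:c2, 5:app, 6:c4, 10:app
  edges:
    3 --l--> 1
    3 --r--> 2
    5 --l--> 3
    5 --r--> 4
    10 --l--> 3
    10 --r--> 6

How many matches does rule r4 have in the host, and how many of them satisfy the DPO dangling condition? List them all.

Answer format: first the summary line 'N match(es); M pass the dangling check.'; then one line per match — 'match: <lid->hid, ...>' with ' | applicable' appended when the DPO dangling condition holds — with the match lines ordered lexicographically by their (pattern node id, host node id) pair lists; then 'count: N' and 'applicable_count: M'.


2 match(es); 0 pass the dangling check.
match: 0->5, 1->3, 2->1, 3->2, 4->4
match: 0->10, 1->3, 2->1, 3->2, 4->6
count: 2
applicable_count: 0
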